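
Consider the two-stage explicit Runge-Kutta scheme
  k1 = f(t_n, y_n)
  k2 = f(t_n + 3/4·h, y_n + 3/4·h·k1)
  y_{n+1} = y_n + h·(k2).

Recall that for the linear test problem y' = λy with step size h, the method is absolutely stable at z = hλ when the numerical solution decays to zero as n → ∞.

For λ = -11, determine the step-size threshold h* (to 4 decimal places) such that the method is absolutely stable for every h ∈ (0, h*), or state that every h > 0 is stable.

On y'=λy, z=hλ:
  k1=λy_n ⇒ h·k1=z·y_n;  k2=λ(1+3/4z)y_n ⇒ h·k2=z(1+3/4z)y_n
  y_{n+1}/y_n = 1 + z(1+3/4z) = 1 + z + 3/4z²
  Hence R(z) = 1 + z + 3/4z².

Find x<0 with |R(x)|<1.
x=-1.63: |R|=1.3627
R=1: x+3/4x²=0 ⇒ x=−4/3=-1.3333; min R=1−1/(4·3/4)=0.6667>−1
Confirm numerically:
  x=-1.007: |R|=0.75354 <1
  x=-1.003: |R|=0.75151 <1
  x=-0.913: |R|=0.71218 <1
  x=-0.854: |R|=0.69299 <1
  x=-1.453: |R|=1.13041 >1
  x=-1.390: |R|=1.05907 >1
  x=-1.364: |R|=1.03137 >1
Interval (-1.3333, 0).

(-1.3333,0); λ=-11 ⇒ h* = (4/3)/11 = 0.1212.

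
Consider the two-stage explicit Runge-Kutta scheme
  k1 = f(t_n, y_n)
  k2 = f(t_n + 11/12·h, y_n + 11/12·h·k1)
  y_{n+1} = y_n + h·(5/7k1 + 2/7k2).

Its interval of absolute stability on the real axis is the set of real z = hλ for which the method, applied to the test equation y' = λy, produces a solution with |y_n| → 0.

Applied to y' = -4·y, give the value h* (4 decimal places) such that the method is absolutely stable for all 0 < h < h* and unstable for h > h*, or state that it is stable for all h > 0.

(-3.8182,0); λ=-4 ⇒ h* = (42/11)/4 = 0.9545.

With y'=λy (z=hλ):
  k1=λy_n ⇒ h·k1=z·y_n;  k2=λ(1+11/12z)y_n ⇒ h·k2=z(1+11/12z)y_n
  y_{n+1}/y_n = 1 + 5/7z + 2/7z(1+11/12z) = 1 + z + 11/42z²
  Hence R(z) = 1 + z + 11/42z².

Need |R(x)|<1, x<0.
x=-0.69: |R|=0.4347
R=1: x+11/42x²=0 ⇒ x=−42/11=-3.8182; min R=1−1/(4·11/42)=0.0455>−1
Confirm numerically:
  x=-3.768: |R|=0.95048 <1
  x=-3.570: |R|=0.76795 <1
  x=-2.812: |R|=0.25897 <1
  x=-2.590: |R|=0.16688 <1
  x=-4.415: |R|=1.69011 >1
  x=-4.033: |R|=1.22690 >1
Interval (-3.8182, 0).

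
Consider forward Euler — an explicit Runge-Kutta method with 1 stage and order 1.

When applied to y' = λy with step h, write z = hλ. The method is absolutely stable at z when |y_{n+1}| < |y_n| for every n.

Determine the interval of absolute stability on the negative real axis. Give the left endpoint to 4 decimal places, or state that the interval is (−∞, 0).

With y'=λy (z=hλ):
  order 1, 1-stage ⇒ R(z)=1+z
  (e.g. R(-1.6)=-0.60000, |R|=0.60000)

Boundary: |R(x)|=1, x<0.
x=-1.6: |R|=0.6000
|R(-2.37)|=1.3700 |R(-0.9)|=0.1000 |R(-0.57)|=0.4300
Bisect:
  x_lo=-2.5230 |R|=1.5230  x_hi=-0.0543 |R|=0.9457
  mid=-1.28864 |R|=0.28864 →hi
  mid=-1.90583 |R|=0.90583 →hi
  mid=-2.21443 |R|=1.21443 →lo
  mid=-2.06013 |R|=1.06013 →lo
  mid=-1.98298 |R|=0.98298 →hi
  mid=-2.02156 |R|=1.02156 →lo
  mid=-2.00227 |R|=1.00227 →lo
  mid=-1.99263 |R|=0.99263 →hi
  mid=-1.99745 |R|=0.99745 →hi
  ...
  [-2.00001,-1.99986] ⇒ x*=-2.0000
Interval (-2.0000, 0).

(-2.0000, 0).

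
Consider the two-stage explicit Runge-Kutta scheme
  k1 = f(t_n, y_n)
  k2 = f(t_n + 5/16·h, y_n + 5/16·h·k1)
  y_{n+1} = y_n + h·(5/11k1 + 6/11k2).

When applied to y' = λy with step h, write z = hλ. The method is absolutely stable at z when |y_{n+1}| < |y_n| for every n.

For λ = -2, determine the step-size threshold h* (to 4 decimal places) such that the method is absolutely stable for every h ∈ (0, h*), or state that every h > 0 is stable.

Set f=λy, z=hλ:
  k1=λy_n ⇒ h·k1=z·y_n;  k2=λ(1+5/16z)y_n ⇒ h·k2=z(1+5/16z)y_n
  y_{n+1}/y_n = 1 + 5/11z + 6/11z(1+5/16z) = 1 + z + 15/88z²
  so R(z) = 1 + z + 15/88z².

Find x<0 with |R(x)|<1.
x=-1.06: |R|=0.1315
R=1: x+15/88x²=0 ⇒ x=−88/15=-5.8667; min R=1−1/(4·15/88)=-0.4667>−1
Confirm numerically:
  x=-4.670: |R|=0.04743 <1
  x=-4.000: |R|=0.27273 <1
  x=-2.764: |R|=0.46178 <1
  x=-6.439: |R|=1.62817 >1
  x=-6.268: |R|=1.42879 >1
Interval (-5.8667, 0).

(-5.8667,0); λ=-2 ⇒ h* = (88/15)/2 = 2.9333.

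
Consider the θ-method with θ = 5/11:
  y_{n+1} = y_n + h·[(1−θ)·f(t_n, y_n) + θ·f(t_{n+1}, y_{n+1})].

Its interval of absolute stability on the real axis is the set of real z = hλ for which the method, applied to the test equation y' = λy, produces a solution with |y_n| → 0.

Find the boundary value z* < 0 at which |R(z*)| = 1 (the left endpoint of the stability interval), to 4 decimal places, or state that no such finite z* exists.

With y'=λy (z=hλ):
  y_{n+1} = y_n + z·[6/11·y_n + 5/11·y_{n+1}] ⇒ (1 − 5/11z)y_{n+1} = (1 + 6/11z)y_n
  Hence R(z) = (1 + 6/11z)/(1 − 5/11z).

Need |R(x)|<1, x<0.
x=-1.43: |R|=0.1333
R=−1: 1+6/11x = −1+5/11x ⇒ -1/11x=2 ⇒ x=2/(-1/11)=-22.0000
Confirm numerically:
  x=-19.887: |R|=0.98087 <1
  x=-19.459: |R|=0.97654 <1
  x=-17.336: |R|=0.95225 <1
  x=-14.505: |R|=0.91027 <1
  x=-22.464: |R|=1.00376 >1
  x=-22.155: |R|=1.00127 >1
So |R|<1 on (-22.0000, 0).

left endpoint -22.0000.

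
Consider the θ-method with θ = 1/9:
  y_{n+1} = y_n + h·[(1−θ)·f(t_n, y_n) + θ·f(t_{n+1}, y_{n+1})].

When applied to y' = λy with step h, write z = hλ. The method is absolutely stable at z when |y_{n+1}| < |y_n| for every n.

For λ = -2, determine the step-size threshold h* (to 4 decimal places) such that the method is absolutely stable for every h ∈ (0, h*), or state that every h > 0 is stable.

With y'=λy (z=hλ):
  y_{n+1} = y_n + z·[8/9·y_n + 1/9·y_{n+1}] ⇒ (1 − 1/9z)y_{n+1} = (1 + 8/9z)y_n
  Hence R(z) = (1 + 8/9z)/(1 − 1/9z).

Boundary: |R(x)|=1, x<0.
x=-0.84: |R|=0.2317
R=−1: 1+8/9x = −1+1/9x ⇒ -7/9x=2 ⇒ x=2/(-7/9)=-2.5714
Confirm numerically:
  x=-2.160: |R|=0.74194 <1
  x=-1.909: |R|=0.57494 <1
  x=-1.722: |R|=0.44544 <1
  x=-1.141: |R|=0.01262 <1
  x=-2.964: |R|=1.22969 >1
  x=-2.832: |R|=1.15416 >1
So |R|<1 on (-2.5714, 0).

(-2.5714,0); λ=-2 ⇒ h* = (18/7)/2 = 1.2857.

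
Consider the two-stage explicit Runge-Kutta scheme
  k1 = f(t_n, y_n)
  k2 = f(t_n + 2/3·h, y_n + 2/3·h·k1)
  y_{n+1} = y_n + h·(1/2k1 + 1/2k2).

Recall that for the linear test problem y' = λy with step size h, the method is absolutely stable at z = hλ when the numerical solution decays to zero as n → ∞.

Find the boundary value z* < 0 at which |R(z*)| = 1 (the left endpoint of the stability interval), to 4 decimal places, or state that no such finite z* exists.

z* = -3.0000.

Test eqn y'=λy, z=hλ:
  k1=λy_n ⇒ h·k1=z·y_n;  k2=λ(1+2/3z)y_n ⇒ h·k2=z(1+2/3z)y_n
  y_{n+1}/y_n = 1 + 1/2z + 1/2z(1+2/3z) = 1 + z + 1/3z²
  so R(z) = 1 + z + 1/3z².

Solve |R(x)|<1 on ℝ⁻.
x=-0.79: |R|=0.4180
R=1: x+1/3x²=0 ⇒ x=−3=-3.0000; min R=1−1/(4·1/3)=0.2500>−1
Confirm numerically:
  x=-2.912: |R|=0.91458 <1
  x=-2.699: |R|=0.72920 <1
  x=-2.524: |R|=0.59953 <1
  x=-3.290: |R|=1.31803 >1
  x=-3.134: |R|=1.13999 >1
Stable set (-3.0000, 0).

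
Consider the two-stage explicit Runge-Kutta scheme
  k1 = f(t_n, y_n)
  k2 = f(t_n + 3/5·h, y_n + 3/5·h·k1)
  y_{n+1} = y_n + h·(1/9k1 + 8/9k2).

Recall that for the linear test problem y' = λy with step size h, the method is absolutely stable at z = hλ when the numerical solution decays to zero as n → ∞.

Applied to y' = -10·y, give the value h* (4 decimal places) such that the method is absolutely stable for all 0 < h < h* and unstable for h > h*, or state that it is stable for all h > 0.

Set f=λy, z=hλ:
  k1=λy_n ⇒ h·k1=z·y_n;  k2=λ(1+3/5z)y_n ⇒ h·k2=z(1+3/5z)y_n
  y_{n+1}/y_n = 1 + 1/9z + 8/9z(1+3/5z) = 1 + z + 8/15z²
  R(z) = 1 + z + 8/15z².

Solve |R(x)|<1 on ℝ⁻.
x=-0.39: |R|=0.6911
R=1: x+8/15x²=0 ⇒ x=−15/8=-1.8750; min R=1−1/(4·8/15)=0.5312>−1
Confirm numerically:
  x=-1.838: |R|=0.96373 <1
  x=-1.750: |R|=0.88333 <1
  x=-1.061: |R|=0.53938 <1
  x=-2.241: |R|=1.43744 >1
  x=-2.128: |R|=1.28714 >1
  x=-1.987: |R|=1.11869 >1
Interval (-1.8750, 0).

(-1.8750,0); λ=-10 ⇒ h* = (15/8)/10 = 0.1875.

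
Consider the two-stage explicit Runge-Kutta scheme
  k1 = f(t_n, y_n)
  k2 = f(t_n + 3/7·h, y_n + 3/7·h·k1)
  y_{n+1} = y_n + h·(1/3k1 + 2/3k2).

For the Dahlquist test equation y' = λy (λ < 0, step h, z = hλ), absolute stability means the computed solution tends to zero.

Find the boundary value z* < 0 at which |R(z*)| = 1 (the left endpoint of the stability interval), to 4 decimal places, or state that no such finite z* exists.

left endpoint -3.5000.

Set f=λy, z=hλ:
  k1=λy_n ⇒ h·k1=z·y_n;  k2=λ(1+3/7z)y_n ⇒ h·k2=z(1+3/7z)y_n
  y_{n+1}/y_n = 1 + 1/3z + 2/3z(1+3/7z) = 1 + z + 2/7z²
  R(z) = 1 + z + 2/7z².

Find x<0 with |R(x)|<1.
x=-0.68: |R|=0.4521
R=1: x+2/7x²=0 ⇒ x=−7/2=-3.5000; min R=1−1/(4·2/7)=0.1250>−1
Confirm numerically:
  x=-3.281: |R|=0.79470 <1
  x=-2.988: |R|=0.56290 <1
  x=-2.934: |R|=0.52553 <1
  x=-2.822: |R|=0.45334 <1
  x=-4.042: |R|=1.62593 >1
  x=-4.011: |R|=1.58561 >1
  x=-3.753: |R|=1.27129 >1
Stable set (-3.5000, 0).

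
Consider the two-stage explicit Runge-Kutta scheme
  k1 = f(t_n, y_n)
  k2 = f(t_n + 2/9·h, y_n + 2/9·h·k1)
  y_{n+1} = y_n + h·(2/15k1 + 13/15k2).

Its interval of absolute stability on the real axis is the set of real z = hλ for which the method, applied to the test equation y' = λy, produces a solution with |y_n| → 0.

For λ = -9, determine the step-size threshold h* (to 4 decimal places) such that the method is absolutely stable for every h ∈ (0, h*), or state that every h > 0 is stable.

On y'=λy, z=hλ:
  k1=λy_n ⇒ h·k1=z·y_n;  k2=λ(1+2/9z)y_n ⇒ h·k2=z(1+2/9z)y_n
  y_{n+1}/y_n = 1 + 2/15z + 13/15z(1+2/9z) = 1 + z + 26/135z²
  so R(z) = 1 + z + 26/135z².

Boundary: |R(x)|=1, x<0.
x=-0.6: |R|=0.4693
R=1: x+26/135x²=0 ⇒ x=−135/26=-5.1923; min R=1−1/(4·26/135)=-0.2981>−1
Confirm numerically:
  x=-4.698: |R|=0.55275 <1
  x=-4.450: |R|=0.36381 <1
  x=-2.358: |R|=0.28715 <1
  x=-5.628: |R|=1.47225 >1
  x=-5.573: |R|=1.40860 >1
Interval (-5.1923, 0).

(-5.1923,0); λ=-9 ⇒ h* = (135/26)/9 = 0.5769.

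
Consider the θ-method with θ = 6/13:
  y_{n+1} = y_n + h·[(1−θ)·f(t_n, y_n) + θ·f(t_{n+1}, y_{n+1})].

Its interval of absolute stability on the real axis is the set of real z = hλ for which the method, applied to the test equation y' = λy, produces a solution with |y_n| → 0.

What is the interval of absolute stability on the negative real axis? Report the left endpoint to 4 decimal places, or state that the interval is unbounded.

(-26.0000, 0).

On y'=λy, z=hλ:
  y_{n+1} = y_n + z·[7/13·y_n + 6/13·y_{n+1}] ⇒ (1 − 6/13z)y_{n+1} = (1 + 7/13z)y_n
  Hence R(z) = (1 + 7/13z)/(1 − 6/13z).

Find x<0 with |R(x)|<1.
x=-1.57: |R|=0.0897
R=−1: 1+7/13x = −1+6/13x ⇒ -1/13x=2 ⇒ x=2/(-1/13)=-26.0000
Confirm numerically:
  x=-24.955: |R|=0.99358 <1
  x=-23.721: |R|=0.98533 <1
  x=-18.240: |R|=0.93662 <1
  x=-26.475: |R|=1.00276 >1
  x=-26.262: |R|=1.00154 >1
  x=-26.236: |R|=1.00138 >1
Stable set (-26.0000, 0).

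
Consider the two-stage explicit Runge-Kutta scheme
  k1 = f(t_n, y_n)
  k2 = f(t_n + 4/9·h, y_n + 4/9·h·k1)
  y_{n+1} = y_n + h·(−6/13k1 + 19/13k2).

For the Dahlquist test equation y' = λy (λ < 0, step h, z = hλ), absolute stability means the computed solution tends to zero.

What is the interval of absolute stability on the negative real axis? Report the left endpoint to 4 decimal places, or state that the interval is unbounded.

On y'=λy, z=hλ:
  k1=λy_n ⇒ h·k1=z·y_n;  k2=λ(1+4/9z)y_n ⇒ h·k2=z(1+4/9z)y_n
  y_{n+1}/y_n = 1 − 6/13z + 19/13z(1+4/9z) = 1 + z + 76/117z²
  ⇒ R(z) = 1 + z + 76/117z².

Find x<0 with |R(x)|<1.
x=-0.38: |R|=0.7138
R=1: x+76/117x²=0 ⇒ x=−117/76=-1.5395; min R=1−1/(4·76/117)=0.6151>−1
Confirm numerically:
  x=-1.347: |R|=0.83159 <1
  x=-1.271: |R|=0.77835 <1
  x=-1.069: |R|=0.67331 <1
  x=-1.026: |R|=0.65779 <1
  x=-1.880: |R|=1.41585 >1
  x=-1.640: |R|=1.10709 >1
Stable set (-1.5395, 0).

z∈(-1.5395,0).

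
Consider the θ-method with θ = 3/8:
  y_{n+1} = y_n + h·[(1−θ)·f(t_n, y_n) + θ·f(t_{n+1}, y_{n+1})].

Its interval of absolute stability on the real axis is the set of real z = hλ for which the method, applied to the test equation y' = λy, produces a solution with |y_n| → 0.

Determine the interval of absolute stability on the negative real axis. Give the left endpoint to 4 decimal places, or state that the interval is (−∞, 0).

On y'=λy, z=hλ:
  y_{n+1} = y_n + z·[5/8·y_n + 3/8·y_{n+1}] ⇒ (1 − 3/8z)y_{n+1} = (1 + 5/8z)y_n
  so R(z) = (1 + 5/8z)/(1 − 3/8z).

Need |R(x)|<1, x<0.
x=-1.28: |R|=0.1351
R=−1: 1+5/8x = −1+3/8x ⇒ -1/4x=2 ⇒ x=2/(-1/4)=-8.0000
Confirm numerically:
  x=-6.080: |R|=0.85366 <1
  x=-5.279: |R|=0.77170 <1
  x=-5.269: |R|=0.77057 <1
  x=-8.550: |R|=1.03269 >1
  x=-8.491: |R|=1.02934 >1
  x=-8.325: |R|=1.01971 >1
So |R|<1 on (-8.0000, 0).

z∈(-8.0000,0).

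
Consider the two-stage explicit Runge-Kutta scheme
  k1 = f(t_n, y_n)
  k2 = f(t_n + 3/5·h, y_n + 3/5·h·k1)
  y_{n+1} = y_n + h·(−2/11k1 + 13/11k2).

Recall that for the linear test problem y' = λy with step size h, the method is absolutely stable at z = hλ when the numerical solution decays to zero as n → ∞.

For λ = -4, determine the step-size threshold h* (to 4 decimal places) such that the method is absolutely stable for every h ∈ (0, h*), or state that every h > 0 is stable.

(-1.4103,0); λ=-4 ⇒ h* = (55/39)/4 = 0.3526.

Set f=λy, z=hλ:
  k1=λy_n ⇒ h·k1=z·y_n;  k2=λ(1+3/5z)y_n ⇒ h·k2=z(1+3/5z)y_n
  y_{n+1}/y_n = 1 − 2/11z + 13/11z(1+3/5z) = 1 + z + 39/55z²
  R(z) = 1 + z + 39/55z².

Boundary: |R(x)|=1, x<0.
x=-0.89: |R|=0.6717
R=1: x+39/55x²=0 ⇒ x=−55/39=-1.4103; min R=1−1/(4·39/55)=0.6474>−1
Confirm numerically:
  x=-1.218: |R|=0.83395 <1
  x=-0.704: |R|=0.64744 <1
  x=-0.615: |R|=0.65320 <1
  x=-1.751: |R|=1.42307 >1
  x=-1.577: |R|=1.18646 >1
  x=-1.504: |R|=1.09997 >1
So |R|<1 on (-1.4103, 0).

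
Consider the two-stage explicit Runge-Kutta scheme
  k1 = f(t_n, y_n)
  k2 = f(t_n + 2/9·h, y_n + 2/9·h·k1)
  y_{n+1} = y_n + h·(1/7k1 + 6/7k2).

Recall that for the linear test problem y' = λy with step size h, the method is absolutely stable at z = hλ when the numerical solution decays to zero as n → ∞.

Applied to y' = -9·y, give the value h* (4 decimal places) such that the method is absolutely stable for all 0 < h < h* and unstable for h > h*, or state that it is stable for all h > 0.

On y'=λy, z=hλ:
  k1=λy_n ⇒ h·k1=z·y_n;  k2=λ(1+2/9z)y_n ⇒ h·k2=z(1+2/9z)y_n
  y_{n+1}/y_n = 1 + 1/7z + 6/7z(1+2/9z) = 1 + z + 4/21z²
  so R(z) = 1 + z + 4/21z².

Need |R(x)|<1, x<0.
x=-0.89: |R|=0.2609
R=1: x+4/21x²=0 ⇒ x=−21/4=-5.2500; min R=1−1/(4·4/21)=-0.3125>−1
Confirm numerically:
  x=-4.969: |R|=0.73404 <1
  x=-4.785: |R|=0.57619 <1
  x=-3.173: |R|=0.25530 <1
  x=-3.149: |R|=0.26020 <1
  x=-5.627: |R|=1.40407 >1
  x=-5.496: |R|=1.25753 >1
  x=-5.335: |R|=1.08638 >1
So |R|<1 on (-5.2500, 0).

(-5.2500,0); λ=-9 ⇒ h* = (21/4)/9 = 0.5833.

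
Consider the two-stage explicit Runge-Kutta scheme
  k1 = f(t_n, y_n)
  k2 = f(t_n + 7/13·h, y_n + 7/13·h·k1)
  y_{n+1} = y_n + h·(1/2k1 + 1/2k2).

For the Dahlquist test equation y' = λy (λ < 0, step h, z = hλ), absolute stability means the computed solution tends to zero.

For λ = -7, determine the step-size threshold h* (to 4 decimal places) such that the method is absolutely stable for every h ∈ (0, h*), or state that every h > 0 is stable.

With y'=λy (z=hλ):
  k1=λy_n ⇒ h·k1=z·y_n;  k2=λ(1+7/13z)y_n ⇒ h·k2=z(1+7/13z)y_n
  y_{n+1}/y_n = 1 + 1/2z + 1/2z(1+7/13z) = 1 + z + 7/26z²
  ⇒ R(z) = 1 + z + 7/26z².

Find x<0 with |R(x)|<1.
x=-1.74: |R|=0.0751
R=1: x+7/26x²=0 ⇒ x=−26/7=-3.7143; min R=1−1/(4·7/26)=0.0714>−1
Confirm numerically:
  x=-2.725: |R|=0.27421 <1
  x=-2.402: |R|=0.15135 <1
  x=-1.771: |R|=0.07343 <1
  x=-3.965: |R|=1.26764 >1
  x=-3.883: |R|=1.17638 >1
  x=-3.790: |R|=1.07726 >1
So |R|<1 on (-3.7143, 0).

(-3.7143,0); λ=-7 ⇒ h* = (26/7)/7 = 0.5306.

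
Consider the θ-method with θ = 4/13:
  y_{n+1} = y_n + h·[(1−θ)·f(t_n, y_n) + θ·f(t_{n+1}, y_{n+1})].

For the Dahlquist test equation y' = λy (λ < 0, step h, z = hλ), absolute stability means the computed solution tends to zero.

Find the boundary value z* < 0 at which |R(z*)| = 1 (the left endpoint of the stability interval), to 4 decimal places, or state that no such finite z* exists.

Set f=λy, z=hλ:
  y_{n+1} = y_n + z·[9/13·y_n + 4/13·y_{n+1}] ⇒ (1 − 4/13z)y_{n+1} = (1 + 9/13z)y_n
  so R(z) = (1 + 9/13z)/(1 − 4/13z).

Solve |R(x)|<1 on ℝ⁻.
x=-0.7: |R|=0.4241
R=−1: 1+9/13x = −1+4/13x ⇒ -5/13x=2 ⇒ x=2/(-5/13)=-5.2000
Confirm numerically:
  x=-5.117: |R|=0.98760 <1
  x=-3.374: |R|=0.65542 <1
  x=-3.024: |R|=0.56646 <1
  x=-5.752: |R|=1.07665 >1
  x=-5.542: |R|=1.04862 >1
Stable set (-5.2000, 0).

z* = -5.2000.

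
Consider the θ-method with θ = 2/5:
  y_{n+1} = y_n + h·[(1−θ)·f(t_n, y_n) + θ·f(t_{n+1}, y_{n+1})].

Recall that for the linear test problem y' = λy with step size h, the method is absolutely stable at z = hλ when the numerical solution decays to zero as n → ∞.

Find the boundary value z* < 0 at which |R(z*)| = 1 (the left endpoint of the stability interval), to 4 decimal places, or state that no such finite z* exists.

left endpoint -10.0000.

Test eqn y'=λy, z=hλ:
  y_{n+1} = y_n + z·[3/5·y_n + 2/5·y_{n+1}] ⇒ (1 − 2/5z)y_{n+1} = (1 + 3/5z)y_n
  so R(z) = (1 + 3/5z)/(1 − 2/5z).

Solve |R(x)|<1 on ℝ⁻.
x=-0.94: |R|=0.3169
R=−1: 1+3/5x = −1+2/5x ⇒ -1/5x=2 ⇒ x=2/(-1/5)=-10.0000
Confirm numerically:
  x=-8.745: |R|=0.94420 <1
  x=-8.275: |R|=0.91995 <1
  x=-5.551: |R|=0.72370 <1
  x=-4.785: |R|=0.64207 <1
  x=-10.423: |R|=1.01637 >1
  x=-10.406: |R|=1.01573 >1
  x=-10.373: |R|=1.01449 >1
Interval (-10.0000, 0).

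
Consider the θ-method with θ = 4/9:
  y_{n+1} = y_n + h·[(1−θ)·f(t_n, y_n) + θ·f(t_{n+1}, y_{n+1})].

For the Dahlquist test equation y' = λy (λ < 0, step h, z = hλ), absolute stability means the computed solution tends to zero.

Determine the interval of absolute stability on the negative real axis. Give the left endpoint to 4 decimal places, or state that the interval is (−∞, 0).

With y'=λy (z=hλ):
  y_{n+1} = y_n + z·[5/9·y_n + 4/9·y_{n+1}] ⇒ (1 − 4/9z)y_{n+1} = (1 + 5/9z)y_n
  so R(z) = (1 + 5/9z)/(1 − 4/9z).

Boundary: |R(x)|=1, x<0.
x=-0.59: |R|=0.5326
R=−1: 1+5/9x = −1+4/9x ⇒ -1/9x=2 ⇒ x=2/(-1/9)=-18.0000
Confirm numerically:
  x=-17.359: |R|=0.99183 <1
  x=-17.258: |R|=0.99049 <1
  x=-14.204: |R|=0.94232 <1
  x=-18.485: |R|=1.00585 >1
  x=-18.329: |R|=1.00400 >1
  x=-18.290: |R|=1.00353 >1
Interval (-18.0000, 0).

(-18.0000, 0).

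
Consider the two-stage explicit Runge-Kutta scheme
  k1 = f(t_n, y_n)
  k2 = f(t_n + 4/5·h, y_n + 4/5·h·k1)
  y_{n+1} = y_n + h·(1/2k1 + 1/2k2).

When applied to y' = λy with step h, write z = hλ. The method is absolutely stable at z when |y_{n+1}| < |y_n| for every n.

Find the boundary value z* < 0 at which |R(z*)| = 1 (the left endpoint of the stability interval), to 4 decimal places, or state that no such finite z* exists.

Set f=λy, z=hλ:
  k1=λy_n ⇒ h·k1=z·y_n;  k2=λ(1+4/5z)y_n ⇒ h·k2=z(1+4/5z)y_n
  y_{n+1}/y_n = 1 + 1/2z + 1/2z(1+4/5z) = 1 + z + 2/5z²
  so R(z) = 1 + z + 2/5z².

Boundary: |R(x)|=1, x<0.
x=-0.79: |R|=0.4596
R=1: x+2/5x²=0 ⇒ x=−5/2=-2.5000; min R=1−1/(4·2/5)=0.3750>−1
Confirm numerically:
  x=-2.372: |R|=0.87855 <1
  x=-1.714: |R|=0.46112 <1
  x=-1.679: |R|=0.44862 <1
  x=-1.551: |R|=0.41124 <1
  x=-2.935: |R|=1.51069 >1
  x=-2.740: |R|=1.26304 >1
  x=-2.642: |R|=1.15007 >1
Stable set (-2.5000, 0).

left endpoint -2.5000.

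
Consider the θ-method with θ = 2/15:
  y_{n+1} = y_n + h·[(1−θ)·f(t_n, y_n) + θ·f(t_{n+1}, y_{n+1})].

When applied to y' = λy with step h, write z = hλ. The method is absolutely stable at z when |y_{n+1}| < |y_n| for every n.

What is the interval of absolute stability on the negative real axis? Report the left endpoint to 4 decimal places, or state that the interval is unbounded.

With y'=λy (z=hλ):
  y_{n+1} = y_n + z·[13/15·y_n + 2/15·y_{n+1}] ⇒ (1 − 2/15z)y_{n+1} = (1 + 13/15z)y_n
  so R(z) = (1 + 13/15z)/(1 − 2/15z).

Boundary: |R(x)|=1, x<0.
x=-1.44: |R|=0.2081
R=−1: 1+13/15x = −1+2/15x ⇒ -11/15x=2 ⇒ x=2/(-11/15)=-2.7273
Confirm numerically:
  x=-2.621: |R|=0.94225 <1
  x=-2.361: |R|=0.79571 <1
  x=-1.714: |R|=0.39516 <1
  x=-3.282: |R|=1.28297 >1
  x=-3.168: |R|=1.22722 >1
  x=-3.091: |R|=1.18889 >1
So |R|<1 on (-2.7273, 0).

z∈(-2.7273,0).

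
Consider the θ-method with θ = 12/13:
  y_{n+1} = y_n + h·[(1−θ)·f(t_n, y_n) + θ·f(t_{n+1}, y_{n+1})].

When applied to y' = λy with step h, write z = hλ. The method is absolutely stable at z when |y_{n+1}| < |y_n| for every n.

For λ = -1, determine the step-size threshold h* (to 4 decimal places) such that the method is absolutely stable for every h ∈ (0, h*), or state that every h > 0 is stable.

(−∞, 0) — no finite endpoint. Any h>0 works for λ=-1.

Test eqn y'=λy, z=hλ:
  y_{n+1} = y_n + z·[1/13·y_n + 12/13·y_{n+1}] ⇒ (1 − 12/13z)y_{n+1} = (1 + 1/13z)y_n
  Hence R(z) = (1 + 1/13z)/(1 − 12/13z).

Find x<0 with |R(x)|<1.
x=-1.69: |R|=0.3398
x=-2: |R|=0.2973
x=-10: |R|=0.0226
x=-100: |R|=0.0717
θ=12/13≥1/2 ⇒ |1+1/13x|<|1−12/13x| ∀x<0 ⇒ interval (−∞,0).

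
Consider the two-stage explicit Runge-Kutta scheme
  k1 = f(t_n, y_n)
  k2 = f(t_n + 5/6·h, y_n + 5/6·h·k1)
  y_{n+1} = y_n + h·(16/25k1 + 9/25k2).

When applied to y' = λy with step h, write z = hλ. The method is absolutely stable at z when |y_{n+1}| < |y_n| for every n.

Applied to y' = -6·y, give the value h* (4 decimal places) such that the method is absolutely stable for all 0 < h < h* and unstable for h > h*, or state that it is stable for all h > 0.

(-3.3333,0); λ=-6 ⇒ h* = (10/3)/6 = 0.5556.

On y'=λy, z=hλ:
  k1=λy_n ⇒ h·k1=z·y_n;  k2=λ(1+5/6z)y_n ⇒ h·k2=z(1+5/6z)y_n
  y_{n+1}/y_n = 1 + 16/25z + 9/25z(1+5/6z) = 1 + z + 3/10z²
  Hence R(z) = 1 + z + 3/10z².

Find x<0 with |R(x)|<1.
x=-0.34: |R|=0.6947
R=1: x+3/10x²=0 ⇒ x=−10/3=-3.3333; min R=1−1/(4·3/10)=0.1667>−1
Confirm numerically:
  x=-3.153: |R|=0.82942 <1
  x=-2.949: |R|=0.65998 <1
  x=-2.929: |R|=0.64471 <1
  x=-2.638: |R|=0.44971 <1
  x=-3.883: |R|=1.64031 >1
  x=-3.482: |R|=1.15530 >1
Stable set (-3.3333, 0).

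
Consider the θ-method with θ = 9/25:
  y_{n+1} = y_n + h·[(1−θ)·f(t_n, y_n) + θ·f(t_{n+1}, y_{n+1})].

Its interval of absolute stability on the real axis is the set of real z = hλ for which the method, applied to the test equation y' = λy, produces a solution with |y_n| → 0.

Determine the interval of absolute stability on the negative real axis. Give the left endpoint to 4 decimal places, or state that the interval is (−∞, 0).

z∈(-7.1429,0).

On y'=λy, z=hλ:
  y_{n+1} = y_n + z·[16/25·y_n + 9/25·y_{n+1}] ⇒ (1 − 9/25z)y_{n+1} = (1 + 16/25z)y_n
  Hence R(z) = (1 + 16/25z)/(1 − 9/25z).

Boundary: |R(x)|=1, x<0.
x=-0.93: |R|=0.3033
R=−1: 1+16/25x = −1+9/25x ⇒ -7/25x=2 ⇒ x=2/(-7/25)=-7.1429
Confirm numerically:
  x=-6.258: |R|=0.92383 <1
  x=-5.507: |R|=0.84643 <1
  x=-5.272: |R|=0.81924 <1
  x=-4.345: |R|=0.69449 <1
  x=-7.665: |R|=1.03889 >1
  x=-7.553: |R|=1.03088 >1
Interval (-7.1429, 0).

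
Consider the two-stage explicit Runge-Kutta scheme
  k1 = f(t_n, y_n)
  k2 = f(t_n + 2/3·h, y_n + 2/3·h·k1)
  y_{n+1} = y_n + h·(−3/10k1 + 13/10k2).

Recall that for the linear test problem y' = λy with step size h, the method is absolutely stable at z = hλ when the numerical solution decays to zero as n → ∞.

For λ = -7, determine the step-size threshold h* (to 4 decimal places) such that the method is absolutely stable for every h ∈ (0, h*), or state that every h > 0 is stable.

Set f=λy, z=hλ:
  k1=λy_n ⇒ h·k1=z·y_n;  k2=λ(1+2/3z)y_n ⇒ h·k2=z(1+2/3z)y_n
  y_{n+1}/y_n = 1 − 3/10z + 13/10z(1+2/3z) = 1 + z + 13/15z²
  R(z) = 1 + z + 13/15z².

Find x<0 with |R(x)|<1.
x=-1.2: |R|=1.0480
R=1: x+13/15x²=0 ⇒ x=−15/13=-1.1538; min R=1−1/(4·13/15)=0.7115>−1
Confirm numerically:
  x=-1.120: |R|=0.96715 <1
  x=-0.892: |R|=0.79758 <1
  x=-0.606: |R|=0.71227 <1
  x=-0.545: |R|=0.71242 <1
  x=-1.706: |R|=1.81638 >1
  x=-1.521: |R|=1.48398 >1
Stable set (-1.1538, 0).

(-1.1538,0); λ=-7 ⇒ h* = (15/13)/7 = 0.1648.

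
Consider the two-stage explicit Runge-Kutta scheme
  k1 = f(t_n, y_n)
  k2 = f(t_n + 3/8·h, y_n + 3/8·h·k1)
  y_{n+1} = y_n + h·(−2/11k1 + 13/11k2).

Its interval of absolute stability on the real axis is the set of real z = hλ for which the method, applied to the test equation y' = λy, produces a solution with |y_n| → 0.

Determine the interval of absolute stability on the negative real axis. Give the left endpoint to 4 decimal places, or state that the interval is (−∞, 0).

(-2.2564, 0).

Test eqn y'=λy, z=hλ:
  k1=λy_n ⇒ h·k1=z·y_n;  k2=λ(1+3/8z)y_n ⇒ h·k2=z(1+3/8z)y_n
  y_{n+1}/y_n = 1 − 2/11z + 13/11z(1+3/8z) = 1 + z + 39/88z²
  R(z) = 1 + z + 39/88z².

Solve |R(x)|<1 on ℝ⁻.
x=-0.33: |R|=0.7183
R=1: x+39/88x²=0 ⇒ x=−88/39=-2.2564; min R=1−1/(4·39/88)=0.4359>−1
Confirm numerically:
  x=-1.564: |R|=0.52007 <1
  x=-1.275: |R|=0.44545 <1
  x=-1.121: |R|=0.43592 <1
  x=-2.632: |R|=1.43811 >1
  x=-2.586: |R|=1.37773 >1
  x=-2.333: |R|=1.07919 >1
Interval (-2.2564, 0).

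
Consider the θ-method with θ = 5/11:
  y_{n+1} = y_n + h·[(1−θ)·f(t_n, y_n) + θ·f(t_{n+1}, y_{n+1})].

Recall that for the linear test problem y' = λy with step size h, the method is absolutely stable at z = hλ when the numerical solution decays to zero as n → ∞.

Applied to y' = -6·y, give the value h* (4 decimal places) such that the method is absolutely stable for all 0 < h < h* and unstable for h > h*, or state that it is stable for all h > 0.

Set f=λy, z=hλ:
  y_{n+1} = y_n + z·[6/11·y_n + 5/11·y_{n+1}] ⇒ (1 − 5/11z)y_{n+1} = (1 + 6/11z)y_n
  so R(z) = (1 + 6/11z)/(1 − 5/11z).

Find x<0 with |R(x)|<1.
x=-1.02: |R|=0.3031
R=−1: 1+6/11x = −1+5/11x ⇒ -1/11x=2 ⇒ x=2/(-1/11)=-22.0000
Confirm numerically:
  x=-19.588: |R|=0.97786 <1
  x=-19.440: |R|=0.97634 <1
  x=-13.385: |R|=0.88944 <1
  x=-12.303: |R|=0.86628 <1
  x=-22.420: |R|=1.00341 >1
  x=-22.327: |R|=1.00267 >1
  x=-22.140: |R|=1.00115 >1
Interval (-22.0000, 0).

(-22.0000,0); λ=-6 ⇒ h* = (22)/6 = 3.6667.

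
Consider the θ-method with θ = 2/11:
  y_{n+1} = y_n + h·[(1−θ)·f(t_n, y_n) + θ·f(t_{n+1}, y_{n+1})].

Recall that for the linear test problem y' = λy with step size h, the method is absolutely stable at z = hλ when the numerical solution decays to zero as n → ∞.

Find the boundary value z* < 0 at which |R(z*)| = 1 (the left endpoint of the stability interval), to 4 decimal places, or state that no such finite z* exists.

Test eqn y'=λy, z=hλ:
  y_{n+1} = y_n + z·[9/11·y_n + 2/11·y_{n+1}] ⇒ (1 − 2/11z)y_{n+1} = (1 + 9/11z)y_n
  so R(z) = (1 + 9/11z)/(1 − 2/11z).

Need |R(x)|<1, x<0.
x=-0.81: |R|=0.2940
R=−1: 1+9/11x = −1+2/11x ⇒ -7/11x=2 ⇒ x=2/(-7/11)=-3.1429
Confirm numerically:
  x=-2.928: |R|=0.91077 <1
  x=-1.854: |R|=0.38659 <1
  x=-1.768: |R|=0.33792 <1
  x=-3.642: |R|=1.19110 >1
  x=-3.183: |R|=1.01618 >1
Stable set (-3.1429, 0).

z* = -3.1429.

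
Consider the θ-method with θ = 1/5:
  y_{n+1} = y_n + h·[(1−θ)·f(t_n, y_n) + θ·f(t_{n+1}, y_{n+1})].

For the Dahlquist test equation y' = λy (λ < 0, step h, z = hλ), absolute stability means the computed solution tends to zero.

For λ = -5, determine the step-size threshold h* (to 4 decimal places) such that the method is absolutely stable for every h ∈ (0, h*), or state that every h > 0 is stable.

(-3.3333,0); λ=-5 ⇒ h* = (10/3)/5 = 0.6667.

On y'=λy, z=hλ:
  y_{n+1} = y_n + z·[4/5·y_n + 1/5·y_{n+1}] ⇒ (1 − 1/5z)y_{n+1} = (1 + 4/5z)y_n
  Hence R(z) = (1 + 4/5z)/(1 − 1/5z).

Solve |R(x)|<1 on ℝ⁻.
x=-0.36: |R|=0.6642
R=−1: 1+4/5x = −1+1/5x ⇒ -3/5x=2 ⇒ x=2/(-3/5)=-3.3333
Confirm numerically:
  x=-3.286: |R|=0.98286 <1
  x=-2.764: |R|=0.78001 <1
  x=-2.653: |R|=0.73331 <1
  x=-2.048: |R|=0.45289 <1
  x=-3.847: |R|=1.17418 >1
  x=-3.591: |R|=1.08998 >1
Interval (-3.3333, 0).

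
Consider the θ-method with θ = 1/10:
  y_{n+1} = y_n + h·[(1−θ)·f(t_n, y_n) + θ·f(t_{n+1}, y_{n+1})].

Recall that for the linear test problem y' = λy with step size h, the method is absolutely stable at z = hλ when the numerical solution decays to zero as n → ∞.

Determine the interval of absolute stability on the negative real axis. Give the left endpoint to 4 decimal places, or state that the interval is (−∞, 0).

(-2.5000, 0).

Set f=λy, z=hλ:
  y_{n+1} = y_n + z·[9/10·y_n + 1/10·y_{n+1}] ⇒ (1 − 1/10z)y_{n+1} = (1 + 9/10z)y_n
  ⇒ R(z) = (1 + 9/10z)/(1 − 1/10z).

Solve |R(x)|<1 on ℝ⁻.
x=-0.65: |R|=0.3897
R=−1: 1+9/10x = −1+1/10x ⇒ -4/5x=2 ⇒ x=2/(-4/5)=-2.5000
Confirm numerically:
  x=-1.488: |R|=0.29526 <1
  x=-1.463: |R|=0.27628 <1
  x=-1.143: |R|=0.02576 <1
  x=-2.604: |R|=1.06601 >1
  x=-2.594: |R|=1.05971 >1
  x=-2.550: |R|=1.03187 >1
Interval (-2.5000, 0).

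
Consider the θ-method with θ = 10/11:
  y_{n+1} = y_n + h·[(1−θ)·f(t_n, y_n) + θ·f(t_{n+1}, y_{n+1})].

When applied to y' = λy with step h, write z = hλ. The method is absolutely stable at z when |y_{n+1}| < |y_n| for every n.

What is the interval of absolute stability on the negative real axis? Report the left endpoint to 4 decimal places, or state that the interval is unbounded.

With y'=λy (z=hλ):
  y_{n+1} = y_n + z·[1/11·y_n + 10/11·y_{n+1}] ⇒ (1 − 10/11z)y_{n+1} = (1 + 1/11z)y_n
  ⇒ R(z) = (1 + 1/11z)/(1 − 10/11z).

Need |R(x)|<1, x<0.
x=-1.25: |R|=0.4149
x=-2: |R|=0.2903
x=-10: |R|=0.0090
x=-100: |R|=0.0880
θ=10/11≥1/2 ⇒ |1+1/11x|<|1−10/11x| ∀x<0 ⇒ stable on all of ℝ⁻.

(−∞, 0) — no finite endpoint.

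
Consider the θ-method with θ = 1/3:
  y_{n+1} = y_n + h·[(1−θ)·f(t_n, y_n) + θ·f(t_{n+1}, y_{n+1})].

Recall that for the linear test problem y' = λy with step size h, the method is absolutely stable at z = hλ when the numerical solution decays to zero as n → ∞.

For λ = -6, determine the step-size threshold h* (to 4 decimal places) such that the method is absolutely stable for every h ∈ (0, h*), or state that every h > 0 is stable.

(-6.0000,0); λ=-6 ⇒ h* = (6)/6 = 1.0000.

Test eqn y'=λy, z=hλ:
  y_{n+1} = y_n + z·[2/3·y_n + 1/3·y_{n+1}] ⇒ (1 − 1/3z)y_{n+1} = (1 + 2/3z)y_n
  ⇒ R(z) = (1 + 2/3z)/(1 − 1/3z).

Boundary: |R(x)|=1, x<0.
x=-1.37: |R|=0.0595
R=−1: 1+2/3x = −1+1/3x ⇒ -1/3x=2 ⇒ x=2/(-1/3)=-6.0000
Confirm numerically:
  x=-5.554: |R|=0.94786 <1
  x=-5.364: |R|=0.92396 <1
  x=-4.401: |R|=0.78395 <1
  x=-3.616: |R|=0.63966 <1
  x=-6.402: |R|=1.04276 >1
  x=-6.049: |R|=1.00541 >1
Interval (-6.0000, 0).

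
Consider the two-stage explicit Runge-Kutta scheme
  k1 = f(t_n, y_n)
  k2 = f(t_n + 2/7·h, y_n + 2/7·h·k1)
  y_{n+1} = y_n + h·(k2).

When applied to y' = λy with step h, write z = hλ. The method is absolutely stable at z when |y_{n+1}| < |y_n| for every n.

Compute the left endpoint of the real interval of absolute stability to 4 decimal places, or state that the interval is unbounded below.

left endpoint -3.5000.

Test eqn y'=λy, z=hλ:
  k1=λy_n ⇒ h·k1=z·y_n;  k2=λ(1+2/7z)y_n ⇒ h·k2=z(1+2/7z)y_n
  y_{n+1}/y_n = 1 + z(1+2/7z) = 1 + z + 2/7z²
  R(z) = 1 + z + 2/7z².

Find x<0 with |R(x)|<1.
x=-1.46: |R|=0.1490
R=1: x+2/7x²=0 ⇒ x=−7/2=-3.5000; min R=1−1/(4·2/7)=0.1250>−1
Confirm numerically:
  x=-3.094: |R|=0.64110 <1
  x=-2.543: |R|=0.30467 <1
  x=-1.836: |R|=0.12711 <1
  x=-1.548: |R|=0.13666 <1
  x=-3.859: |R|=1.39582 >1
  x=-3.733: |R|=1.24851 >1
So |R|<1 on (-3.5000, 0).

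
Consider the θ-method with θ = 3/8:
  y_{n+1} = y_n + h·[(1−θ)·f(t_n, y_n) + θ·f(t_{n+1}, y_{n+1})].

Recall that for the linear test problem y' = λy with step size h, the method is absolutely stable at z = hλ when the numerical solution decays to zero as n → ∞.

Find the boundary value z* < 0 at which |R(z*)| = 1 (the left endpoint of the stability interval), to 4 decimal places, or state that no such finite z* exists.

Test eqn y'=λy, z=hλ:
  y_{n+1} = y_n + z·[5/8·y_n + 3/8·y_{n+1}] ⇒ (1 − 3/8z)y_{n+1} = (1 + 5/8z)y_n
  R(z) = (1 + 5/8z)/(1 − 3/8z).

Solve |R(x)|<1 on ℝ⁻.
x=-1.15: |R|=0.1965
R=−1: 1+5/8x = −1+3/8x ⇒ -1/4x=2 ⇒ x=2/(-1/4)=-8.0000
Confirm numerically:
  x=-7.123: |R|=0.94028 <1
  x=-4.731: |R|=0.70540 <1
  x=-3.819: |R|=0.57023 <1
  x=-8.066: |R|=1.00410 >1
  x=-8.049: |R|=1.00305 >1
So |R|<1 on (-8.0000, 0).

z* = -8.0000.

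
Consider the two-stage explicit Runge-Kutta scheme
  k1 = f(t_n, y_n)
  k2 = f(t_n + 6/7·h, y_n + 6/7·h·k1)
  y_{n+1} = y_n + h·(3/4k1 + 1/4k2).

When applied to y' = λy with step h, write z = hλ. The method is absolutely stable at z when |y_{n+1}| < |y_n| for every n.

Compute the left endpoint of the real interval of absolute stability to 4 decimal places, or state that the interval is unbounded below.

On y'=λy, z=hλ:
  k1=λy_n ⇒ h·k1=z·y_n;  k2=λ(1+6/7z)y_n ⇒ h·k2=z(1+6/7z)y_n
  y_{n+1}/y_n = 1 + 3/4z + 1/4z(1+6/7z) = 1 + z + 3/14z²
  R(z) = 1 + z + 3/14z².

Solve |R(x)|<1 on ℝ⁻.
x=-1.48: |R|=0.0106
R=1: x+3/14x²=0 ⇒ x=−14/3=-4.6667; min R=1−1/(4·3/14)=-0.1667>−1
Confirm numerically:
  x=-4.093: |R|=0.49685 <1
  x=-3.189: |R|=0.00977 <1
  x=-2.020: |R|=0.14563 <1
  x=-5.080: |R|=1.44994 >1
  x=-4.940: |R|=1.28934 >1
  x=-4.804: |R|=1.14137 >1
So |R|<1 on (-4.6667, 0).

left endpoint -4.6667.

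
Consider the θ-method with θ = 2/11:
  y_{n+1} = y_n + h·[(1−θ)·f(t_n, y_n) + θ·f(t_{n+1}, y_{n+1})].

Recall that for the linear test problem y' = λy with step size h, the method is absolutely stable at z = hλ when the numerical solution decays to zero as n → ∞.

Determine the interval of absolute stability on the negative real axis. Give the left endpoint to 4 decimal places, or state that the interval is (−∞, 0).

With y'=λy (z=hλ):
  y_{n+1} = y_n + z·[9/11·y_n + 2/11·y_{n+1}] ⇒ (1 − 2/11z)y_{n+1} = (1 + 9/11z)y_n
  ⇒ R(z) = (1 + 9/11z)/(1 − 2/11z).

Solve |R(x)|<1 on ℝ⁻.
x=-0.31: |R|=0.7065
R=−1: 1+9/11x = −1+2/11x ⇒ -7/11x=2 ⇒ x=2/(-7/11)=-3.1429
Confirm numerically:
  x=-3.101: |R|=0.98297 <1
  x=-2.959: |R|=0.92393 <1
  x=-2.079: |R|=0.50871 <1
  x=-3.426: |R|=1.11102 >1
  x=-3.360: |R|=1.08578 >1
  x=-3.320: |R|=1.07029 >1
So |R|<1 on (-3.1429, 0).

z∈(-3.1429,0).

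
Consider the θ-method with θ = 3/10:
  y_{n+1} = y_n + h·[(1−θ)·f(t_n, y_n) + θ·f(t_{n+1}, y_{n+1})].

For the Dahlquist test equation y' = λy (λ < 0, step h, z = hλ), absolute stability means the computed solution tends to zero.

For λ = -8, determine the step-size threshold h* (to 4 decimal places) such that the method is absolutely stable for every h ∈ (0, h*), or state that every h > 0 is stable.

(-5.0000,0); λ=-8 ⇒ h* = (5)/8 = 0.6250.

Set f=λy, z=hλ:
  y_{n+1} = y_n + z·[7/10·y_n + 3/10·y_{n+1}] ⇒ (1 − 3/10z)y_{n+1} = (1 + 7/10z)y_n
  so R(z) = (1 + 7/10z)/(1 − 3/10z).

Find x<0 with |R(x)|<1.
x=-1.14: |R|=0.1505
R=−1: 1+7/10x = −1+3/10x ⇒ -2/5x=2 ⇒ x=2/(-2/5)=-5.0000
Confirm numerically:
  x=-4.153: |R|=0.84915 <1
  x=-3.303: |R|=0.65905 <1
  x=-2.977: |R|=0.57255 <1
  x=-2.023: |R|=0.25895 <1
  x=-5.320: |R|=1.04931 >1
  x=-5.318: |R|=1.04901 >1
  x=-5.317: |R|=1.04886 >1
So |R|<1 on (-5.0000, 0).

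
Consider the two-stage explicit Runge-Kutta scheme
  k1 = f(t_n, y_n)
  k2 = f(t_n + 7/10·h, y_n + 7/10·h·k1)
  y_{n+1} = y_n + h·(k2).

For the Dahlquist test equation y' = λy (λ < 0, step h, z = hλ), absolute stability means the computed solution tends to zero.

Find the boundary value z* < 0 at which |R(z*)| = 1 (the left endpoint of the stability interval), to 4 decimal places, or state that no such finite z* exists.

left endpoint -1.4286.

With y'=λy (z=hλ):
  k1=λy_n ⇒ h·k1=z·y_n;  k2=λ(1+7/10z)y_n ⇒ h·k2=z(1+7/10z)y_n
  y_{n+1}/y_n = 1 + z(1+7/10z) = 1 + z + 7/10z²
  so R(z) = 1 + z + 7/10z².

Boundary: |R(x)|=1, x<0.
x=-1.54: |R|=1.1201
R=1: x+7/10x²=0 ⇒ x=−10/7=-1.4286; min R=1−1/(4·7/10)=0.6429>−1
Confirm numerically:
  x=-1.310: |R|=0.89127 <1
  x=-1.184: |R|=0.79730 <1
  x=-0.975: |R|=0.69044 <1
  x=-1.703: |R|=1.32715 >1
  x=-1.641: |R|=1.24402 >1
  x=-1.504: |R|=1.07941 >1
Interval (-1.4286, 0).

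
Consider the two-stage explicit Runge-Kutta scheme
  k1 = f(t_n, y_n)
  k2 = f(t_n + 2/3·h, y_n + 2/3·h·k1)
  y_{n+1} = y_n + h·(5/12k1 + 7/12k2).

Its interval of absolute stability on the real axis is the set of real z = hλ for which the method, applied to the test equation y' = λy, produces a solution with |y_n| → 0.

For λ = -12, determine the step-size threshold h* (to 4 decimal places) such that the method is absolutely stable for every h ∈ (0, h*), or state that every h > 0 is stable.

(-2.5714,0); λ=-12 ⇒ h* = (18/7)/12 = 0.2143.

Test eqn y'=λy, z=hλ:
  k1=λy_n ⇒ h·k1=z·y_n;  k2=λ(1+2/3z)y_n ⇒ h·k2=z(1+2/3z)y_n
  y_{n+1}/y_n = 1 + 5/12z + 7/12z(1+2/3z) = 1 + z + 7/18z²
  Hence R(z) = 1 + z + 7/18z².

Need |R(x)|<1, x<0.
x=-1.36: |R|=0.3593
R=1: x+7/18x²=0 ⇒ x=−18/7=-2.5714; min R=1−1/(4·7/18)=0.3571>−1
Confirm numerically:
  x=-2.042: |R|=0.57957 <1
  x=-1.943: |R|=0.52515 <1
  x=-1.574: |R|=0.38946 <1
  x=-2.838: |R|=1.29421 >1
  x=-2.712: |R|=1.14826 >1
Stable set (-2.5714, 0).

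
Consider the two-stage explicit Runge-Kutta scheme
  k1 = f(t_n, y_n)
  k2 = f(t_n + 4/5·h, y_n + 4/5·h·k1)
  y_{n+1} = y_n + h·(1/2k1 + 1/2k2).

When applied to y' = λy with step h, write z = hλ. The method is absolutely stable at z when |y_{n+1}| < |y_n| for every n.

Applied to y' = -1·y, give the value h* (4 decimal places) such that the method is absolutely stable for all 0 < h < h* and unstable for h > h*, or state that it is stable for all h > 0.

(-2.5000,0); λ=-1 ⇒ h* = (5/2)/1 = 2.5000.

On y'=λy, z=hλ:
  k1=λy_n ⇒ h·k1=z·y_n;  k2=λ(1+4/5z)y_n ⇒ h·k2=z(1+4/5z)y_n
  y_{n+1}/y_n = 1 + 1/2z + 1/2z(1+4/5z) = 1 + z + 2/5z²
  Hence R(z) = 1 + z + 2/5z².

Solve |R(x)|<1 on ℝ⁻.
x=-0.7: |R|=0.4960
R=1: x+2/5x²=0 ⇒ x=−5/2=-2.5000; min R=1−1/(4·2/5)=0.3750>−1
Confirm numerically:
  x=-2.342: |R|=0.85199 <1
  x=-2.157: |R|=0.70406 <1
  x=-1.622: |R|=0.43035 <1
  x=-3.067: |R|=1.69560 >1
  x=-2.723: |R|=1.24289 >1
  x=-2.708: |R|=1.22531 >1
So |R|<1 on (-2.5000, 0).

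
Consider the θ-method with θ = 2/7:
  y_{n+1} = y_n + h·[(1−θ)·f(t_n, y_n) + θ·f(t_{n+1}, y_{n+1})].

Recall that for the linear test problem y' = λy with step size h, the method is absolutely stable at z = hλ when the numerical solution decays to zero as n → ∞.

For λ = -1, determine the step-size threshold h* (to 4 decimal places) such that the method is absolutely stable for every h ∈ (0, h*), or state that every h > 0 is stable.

Set f=λy, z=hλ:
  y_{n+1} = y_n + z·[5/7·y_n + 2/7·y_{n+1}] ⇒ (1 − 2/7z)y_{n+1} = (1 + 5/7z)y_n
  so R(z) = (1 + 5/7z)/(1 − 2/7z).

Boundary: |R(x)|=1, x<0.
x=-1.66: |R|=0.1260
R=−1: 1+5/7x = −1+2/7x ⇒ -3/7x=2 ⇒ x=2/(-3/7)=-4.6667
Confirm numerically:
  x=-4.603: |R|=0.98821 <1
  x=-4.243: |R|=0.91793 <1
  x=-3.693: |R|=0.79696 <1
  x=-4.881: |R|=1.03836 >1
  x=-4.851: |R|=1.03311 >1
Stable set (-4.6667, 0).

(-4.6667,0); λ=-1 ⇒ h* = (14/3)/1 = 4.6667.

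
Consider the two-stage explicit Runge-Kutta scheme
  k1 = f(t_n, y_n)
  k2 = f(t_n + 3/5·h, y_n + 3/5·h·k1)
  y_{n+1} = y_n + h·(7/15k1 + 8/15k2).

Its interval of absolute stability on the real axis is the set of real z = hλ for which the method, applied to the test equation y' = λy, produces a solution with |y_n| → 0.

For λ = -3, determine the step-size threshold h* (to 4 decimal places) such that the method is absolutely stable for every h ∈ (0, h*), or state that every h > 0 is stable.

(-3.1250,0); λ=-3 ⇒ h* = (25/8)/3 = 1.0417.

Set f=λy, z=hλ:
  k1=λy_n ⇒ h·k1=z·y_n;  k2=λ(1+3/5z)y_n ⇒ h·k2=z(1+3/5z)y_n
  y_{n+1}/y_n = 1 + 7/15z + 8/15z(1+3/5z) = 1 + z + 8/25z²
  Hence R(z) = 1 + z + 8/25z².

Find x<0 with |R(x)|<1.
x=-1.32: |R|=0.2376
R=1: x+8/25x²=0 ⇒ x=−25/8=-3.1250; min R=1−1/(4·8/25)=0.2188>−1
Confirm numerically:
  x=-3.046: |R|=0.92300 <1
  x=-1.846: |R|=0.24447 <1
  x=-1.620: |R|=0.21981 <1
  x=-1.583: |R|=0.21888 <1
  x=-3.610: |R|=1.56027 >1
  x=-3.546: |R|=1.47772 >1
  x=-3.512: |R|=1.43493 >1
Interval (-3.1250, 0).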